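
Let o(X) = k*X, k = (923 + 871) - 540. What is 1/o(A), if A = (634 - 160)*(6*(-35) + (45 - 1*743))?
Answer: -1/539711568 ≈ -1.8528e-9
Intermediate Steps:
k = 1254 (k = 1794 - 540 = 1254)
A = -430392 (A = 474*(-210 + (45 - 743)) = 474*(-210 - 698) = 474*(-908) = -430392)
o(X) = 1254*X
1/o(A) = 1/(1254*(-430392)) = 1/(-539711568) = -1/539711568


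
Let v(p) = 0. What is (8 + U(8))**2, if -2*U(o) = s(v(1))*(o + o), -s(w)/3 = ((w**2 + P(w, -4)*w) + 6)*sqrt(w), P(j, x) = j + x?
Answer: 64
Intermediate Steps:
s(w) = -3*sqrt(w)*(6 + w**2 + w*(-4 + w)) (s(w) = -3*((w**2 + (w - 4)*w) + 6)*sqrt(w) = -3*((w**2 + (-4 + w)*w) + 6)*sqrt(w) = -3*((w**2 + w*(-4 + w)) + 6)*sqrt(w) = -3*(6 + w**2 + w*(-4 + w))*sqrt(w) = -3*sqrt(w)*(6 + w**2 + w*(-4 + w)))
U(o) = 0 (U(o) = -6*sqrt(0)*(-3 - 1*0**2 + 2*0)*(o + o)/2 = -6*0*(-3 - 1*0 + 0)*2*o/2 = -6*0*(-3 + 0 + 0)*2*o/2 = -6*0*(-3)*2*o/2 = -0*2*o = -1/2*0 = 0)
(8 + U(8))**2 = (8 + 0)**2 = 8**2 = 64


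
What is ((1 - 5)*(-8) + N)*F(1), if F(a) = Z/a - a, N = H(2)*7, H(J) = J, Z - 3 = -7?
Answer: -230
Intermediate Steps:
Z = -4 (Z = 3 - 7 = -4)
N = 14 (N = 2*7 = 14)
F(a) = -a - 4/a (F(a) = -4/a - a = -a - 4/a)
((1 - 5)*(-8) + N)*F(1) = ((1 - 5)*(-8) + 14)*(-1*1 - 4/1) = (-4*(-8) + 14)*(-1 - 4*1) = (32 + 14)*(-1 - 4) = 46*(-5) = -230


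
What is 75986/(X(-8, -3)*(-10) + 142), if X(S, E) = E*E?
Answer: 37993/26 ≈ 1461.3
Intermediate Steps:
X(S, E) = E**2
75986/(X(-8, -3)*(-10) + 142) = 75986/((-3)**2*(-10) + 142) = 75986/(9*(-10) + 142) = 75986/(-90 + 142) = 75986/52 = 75986*(1/52) = 37993/26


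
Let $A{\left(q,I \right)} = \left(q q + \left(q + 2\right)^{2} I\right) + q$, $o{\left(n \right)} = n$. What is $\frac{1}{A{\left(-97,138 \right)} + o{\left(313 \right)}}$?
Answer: $\frac{1}{1255075} \approx 7.9676 \cdot 10^{-7}$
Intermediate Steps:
$A{\left(q,I \right)} = q + q^{2} + I \left(2 + q\right)^{2}$ ($A{\left(q,I \right)} = \left(q^{2} + \left(2 + q\right)^{2} I\right) + q = \left(q^{2} + I \left(2 + q\right)^{2}\right) + q = q + q^{2} + I \left(2 + q\right)^{2}$)
$\frac{1}{A{\left(-97,138 \right)} + o{\left(313 \right)}} = \frac{1}{\left(-97 + \left(-97\right)^{2} + 138 \left(2 - 97\right)^{2}\right) + 313} = \frac{1}{\left(-97 + 9409 + 138 \left(-95\right)^{2}\right) + 313} = \frac{1}{\left(-97 + 9409 + 138 \cdot 9025\right) + 313} = \frac{1}{\left(-97 + 9409 + 1245450\right) + 313} = \frac{1}{1254762 + 313} = \frac{1}{1255075}$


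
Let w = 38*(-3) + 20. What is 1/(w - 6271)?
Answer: -1/6365 ≈ -0.00015711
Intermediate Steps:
w = -94 (w = -114 + 20 = -94)
1/(w - 6271) = 1/(-94 - 6271) = 1/(-6365) = -1/6365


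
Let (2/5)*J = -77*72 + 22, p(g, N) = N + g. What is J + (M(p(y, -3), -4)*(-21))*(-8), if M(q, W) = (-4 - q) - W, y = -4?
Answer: -12629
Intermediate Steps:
M(q, W) = -4 - W - q
J = -13805 (J = 5*(-77*72 + 22)/2 = 5*(-5544 + 22)/2 = (5/2)*(-5522) = -13805)
J + (M(p(y, -3), -4)*(-21))*(-8) = -13805 + ((-4 - 1*(-4) - (-3 - 4))*(-21))*(-8) = -13805 + ((-4 + 4 - 1*(-7))*(-21))*(-8) = -13805 + ((-4 + 4 + 7)*(-21))*(-8) = -13805 + (7*(-21))*(-8) = -13805 - 147*(-8) = -13805 + 1176 = -12629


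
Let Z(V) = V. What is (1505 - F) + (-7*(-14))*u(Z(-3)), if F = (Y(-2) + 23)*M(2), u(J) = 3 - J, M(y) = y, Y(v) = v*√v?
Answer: 2047 + 4*I*√2 ≈ 2047.0 + 5.6569*I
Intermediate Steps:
Y(v) = v^(3/2)
F = 46 - 4*I*√2 (F = ((-2)^(3/2) + 23)*2 = (-2*I*√2 + 23)*2 = (23 - 2*I*√2)*2 = 46 - 4*I*√2 ≈ 46.0 - 5.6569*I)
(1505 - F) + (-7*(-14))*u(Z(-3)) = (1505 - (46 - 4*I*√2)) + (-7*(-14))*(3 - 1*(-3)) = (1505 + (-46 + 4*I*√2)) + 98*(3 + 3) = (1459 + 4*I*√2) + 98*6 = (1459 + 4*I*√2) + 588 = 2047 + 4*I*√2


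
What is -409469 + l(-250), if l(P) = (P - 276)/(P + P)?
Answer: -102366987/250 ≈ -4.0947e+5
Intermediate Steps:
l(P) = (-276 + P)/(2*P) (l(P) = (-276 + P)/((2*P)) = (-276 + P)*(1/(2*P)) = (-276 + P)/(2*P))
-409469 + l(-250) = -409469 + (1/2)*(-276 - 250)/(-250) = -409469 + (1/2)*(-1/250)*(-526) = -409469 + 263/250 = -102366987/250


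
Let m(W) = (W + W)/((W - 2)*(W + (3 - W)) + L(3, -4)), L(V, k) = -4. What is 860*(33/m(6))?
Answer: 18920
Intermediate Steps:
m(W) = 2*W/(-10 + 3*W) (m(W) = (W + W)/((W - 2)*(W + (3 - W)) - 4) = (2*W)/((-2 + W)*3 - 4) = (2*W)/((-6 + 3*W) - 4) = (2*W)/(-10 + 3*W) = 2*W/(-10 + 3*W))
860*(33/m(6)) = 860*(33/((2*6/(-10 + 3*6)))) = 860*(33/((2*6/(-10 + 18)))) = 860*(33/((2*6/8))) = 860*(33/((2*6*(1/8)))) = 860*(33/(3/2)) = 860*(33*(2/3)) = 860*22 = 18920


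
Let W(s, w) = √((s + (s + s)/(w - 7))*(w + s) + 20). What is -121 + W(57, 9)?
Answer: -121 + 2*√1886 ≈ -34.144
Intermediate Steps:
W(s, w) = √(20 + (s + w)*(s + 2*s/(-7 + w))) (W(s, w) = √((s + (2*s)/(-7 + w))*(s + w) + 20) = √((s + 2*s/(-7 + w))*(s + w) + 20) = √((s + w)*(s + 2*s/(-7 + w)) + 20) = √(20 + (s + w)*(s + 2*s/(-7 + w))))
-121 + W(57, 9) = -121 + √((2*57² + (-7 + 9)*(20 + 57² + 57*9) + 2*57*9)/(-7 + 9)) = -121 + √((2*3249 + 2*(20 + 3249 + 513) + 1026)/2) = -121 + √((6498 + 2*3782 + 1026)/2) = -121 + √((6498 + 7564 + 1026)/2) = -121 + √((½)*15088) = -121 + √7544 = -121 + 2*√1886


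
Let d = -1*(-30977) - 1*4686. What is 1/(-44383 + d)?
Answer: -1/18092 ≈ -5.5273e-5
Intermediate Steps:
d = 26291 (d = 30977 - 4686 = 26291)
1/(-44383 + d) = 1/(-44383 + 26291) = 1/(-18092) = -1/18092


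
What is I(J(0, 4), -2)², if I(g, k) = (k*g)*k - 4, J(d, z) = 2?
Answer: 16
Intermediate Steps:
I(g, k) = -4 + g*k² (I(g, k) = (g*k)*k - 4 = g*k² - 4 = -4 + g*k²)
I(J(0, 4), -2)² = (-4 + 2*(-2)²)² = (-4 + 2*4)² = (-4 + 8)² = 4² = 16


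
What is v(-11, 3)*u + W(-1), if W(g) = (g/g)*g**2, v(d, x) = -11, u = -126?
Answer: 1387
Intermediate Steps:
W(g) = g**2 (W(g) = 1*g**2 = g**2)
v(-11, 3)*u + W(-1) = -11*(-126) + (-1)**2 = 1386 + 1 = 1387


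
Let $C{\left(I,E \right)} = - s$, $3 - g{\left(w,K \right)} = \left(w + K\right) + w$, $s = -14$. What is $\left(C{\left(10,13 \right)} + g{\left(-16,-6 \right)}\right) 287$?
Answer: $15785$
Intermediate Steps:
$g{\left(w,K \right)} = 3 - K - 2 w$ ($g{\left(w,K \right)} = 3 - \left(\left(w + K\right) + w\right) = 3 - \left(\left(K + w\right) + w\right) = 3 - \left(K + 2 w\right) = 3 - K - 2 w$)
$C{\left(I,E \right)} = 14$ ($C{\left(I,E \right)} = \left(-1\right) \left(-14\right) = 14$)
$\left(C{\left(10,13 \right)} + g{\left(-16,-6 \right)}\right) 287 = \left(14 - -41\right) 287 = \left(14 + \left(3 + 6 + 32\right)\right) 287 = \left(14 + 41\right) 287 = 55 \cdot 287 = 15785$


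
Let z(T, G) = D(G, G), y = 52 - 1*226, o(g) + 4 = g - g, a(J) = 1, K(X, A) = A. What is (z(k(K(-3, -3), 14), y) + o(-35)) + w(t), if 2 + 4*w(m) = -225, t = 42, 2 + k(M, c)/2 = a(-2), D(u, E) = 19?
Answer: -167/4 ≈ -41.750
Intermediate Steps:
k(M, c) = -2 (k(M, c) = -4 + 2*1 = -4 + 2 = -2)
w(m) = -227/4 (w(m) = -½ + (¼)*(-225) = -½ - 225/4 = -227/4)
o(g) = -4 (o(g) = -4 + (g - g) = -4 + 0 = -4)
y = -174 (y = 52 - 226 = -174)
z(T, G) = 19
(z(k(K(-3, -3), 14), y) + o(-35)) + w(t) = (19 - 4) - 227/4 = 15 - 227/4 = -167/4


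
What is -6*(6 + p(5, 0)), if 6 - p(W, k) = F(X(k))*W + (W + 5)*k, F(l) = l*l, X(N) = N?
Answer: -72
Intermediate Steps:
F(l) = l**2
p(W, k) = 6 - W*k**2 - k*(5 + W) (p(W, k) = 6 - (k**2*W + (W + 5)*k) = 6 - (W*k**2 + (5 + W)*k) = 6 - (W*k**2 + k*(5 + W)) = 6 + (-W*k**2 - k*(5 + W)) = 6 - W*k**2 - k*(5 + W))
-6*(6 + p(5, 0)) = -6*(6 + (6 - 5*0 - 1*5*0 - 1*5*0**2)) = -6*(6 + (6 + 0 + 0 - 1*5*0)) = -6*(6 + (6 + 0 + 0 + 0)) = -6*(6 + 6) = -6*12 = -72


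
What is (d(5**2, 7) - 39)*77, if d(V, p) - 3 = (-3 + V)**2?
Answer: 34496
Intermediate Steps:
d(V, p) = 3 + (-3 + V)**2
(d(5**2, 7) - 39)*77 = ((3 + (-3 + 5**2)**2) - 39)*77 = ((3 + (-3 + 25)**2) - 39)*77 = ((3 + 22**2) - 39)*77 = ((3 + 484) - 39)*77 = (487 - 39)*77 = 448*77 = 34496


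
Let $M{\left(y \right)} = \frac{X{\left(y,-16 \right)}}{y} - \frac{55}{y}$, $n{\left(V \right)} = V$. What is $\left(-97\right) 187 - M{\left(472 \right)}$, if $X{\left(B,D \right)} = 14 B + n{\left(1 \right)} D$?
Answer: $- \frac{8568145}{472} \approx -18153.0$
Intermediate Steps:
$X{\left(B,D \right)} = D + 14 B$ ($X{\left(B,D \right)} = 14 B + 1 D = 14 B + D = D + 14 B$)
$M{\left(y \right)} = - \frac{55}{y} + \frac{-16 + 14 y}{y}$ ($M{\left(y \right)} = \frac{-16 + 14 y}{y} - \frac{55}{y} = - \frac{55}{y} + \frac{-16 + 14 y}{y}$)
$\left(-97\right) 187 - M{\left(472 \right)} = \left(-97\right) 187 - \left(14 - \frac{71}{472}\right) = -18139 - \left(14 - \frac{71}{472}\right) = -18139 - \frac{6537}{472} = - \frac{8568145}{472}$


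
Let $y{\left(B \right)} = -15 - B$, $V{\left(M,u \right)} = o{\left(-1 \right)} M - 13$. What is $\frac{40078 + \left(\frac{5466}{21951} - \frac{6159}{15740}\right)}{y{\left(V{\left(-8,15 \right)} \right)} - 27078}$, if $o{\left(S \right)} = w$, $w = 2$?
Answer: $- \frac{4615750040117}{3116949513120} \approx -1.4809$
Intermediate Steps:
$o{\left(S \right)} = 2$
$V{\left(M,u \right)} = -13 + 2 M$ ($V{\left(M,u \right)} = 2 M - 13 = -13 + 2 M$)
$\frac{40078 + \left(\frac{5466}{21951} - \frac{6159}{15740}\right)}{y{\left(V{\left(-8,15 \right)} \right)} - 27078} = \frac{40078 + \left(\frac{5466}{21951} - \frac{6159}{15740}\right)}{\left(-15 - \left(-13 + 2 \left(-8\right)\right)\right) - 27078} = \frac{40078 + \left(5466 \cdot \frac{1}{21951} - \frac{6159}{15740}\right)}{\left(-15 - \left(-13 - 16\right)\right) - 27078} = \frac{40078 + \left(\frac{1822}{7317} - \frac{6159}{15740}\right)}{\left(-15 - -29\right) - 27078} = \frac{40078 - \frac{16387123}{115169580}}{\left(-15 + 29\right) - 27078} = \frac{4615750040117}{115169580 \left(14 - 27078\right)} = \frac{4615750040117}{115169580 \left(-27064\right)} = \frac{4615750040117}{115169580} \left(- \frac{1}{27064}\right) = - \frac{4615750040117}{3116949513120}$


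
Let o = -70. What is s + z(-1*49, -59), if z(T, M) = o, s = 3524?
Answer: 3454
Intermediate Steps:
z(T, M) = -70
s + z(-1*49, -59) = 3524 - 70 = 3454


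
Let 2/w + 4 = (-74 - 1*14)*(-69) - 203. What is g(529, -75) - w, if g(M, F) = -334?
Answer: -1958912/5865 ≈ -334.00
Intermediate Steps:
w = 2/5865 (w = 2/(-4 + ((-74 - 1*14)*(-69) - 203)) = 2/(-4 + ((-74 - 14)*(-69) - 203)) = 2/(-4 + (-88*(-69) - 203)) = 2/(-4 + (6072 - 203)) = 2/(-4 + 5869) = 2/5865 ≈ 0.00034101)
g(529, -75) - w = -334 - 1*2/5865 = -334 - 2/5865 = -1958912/5865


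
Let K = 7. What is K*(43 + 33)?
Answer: 532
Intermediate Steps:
K*(43 + 33) = 7*(43 + 33) = 7*76 = 532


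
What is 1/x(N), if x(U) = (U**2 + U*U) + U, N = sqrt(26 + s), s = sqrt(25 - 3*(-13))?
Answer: 2/135 - sqrt(34)/4590 ≈ 0.013544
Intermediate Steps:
s = 8 (s = sqrt(25 + 39) = sqrt(64) = 8)
N = sqrt(34) (N = sqrt(26 + 8) = sqrt(34) ≈ 5.8309)
x(U) = U + 2*U**2 (x(U) = (U**2 + U**2) + U = 2*U**2 + U = U + 2*U**2)
1/x(N) = 1/(sqrt(34)*(1 + 2*sqrt(34))) = sqrt(34)/(34*(1 + 2*sqrt(34)))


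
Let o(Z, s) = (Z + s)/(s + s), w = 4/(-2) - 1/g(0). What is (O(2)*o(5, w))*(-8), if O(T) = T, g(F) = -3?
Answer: 16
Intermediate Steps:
w = -5/3 (w = 4/(-2) - 1/(-3) = 4*(-1/2) - 1*(-1/3) = -2 + 1/3 = -5/3 ≈ -1.6667)
o(Z, s) = (Z + s)/(2*s) (o(Z, s) = (Z + s)/((2*s)) = (Z + s)*(1/(2*s)) = (Z + s)/(2*s))
(O(2)*o(5, w))*(-8) = (2*((5 - 5/3)/(2*(-5/3))))*(-8) = (2*((1/2)*(-3/5)*(10/3)))*(-8) = (2*(-1))*(-8) = -2*(-8) = 16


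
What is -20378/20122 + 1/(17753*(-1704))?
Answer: -308228590229/304356437832 ≈ -1.0127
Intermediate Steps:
-20378/20122 + 1/(17753*(-1704)) = -20378*1/20122 + (1/17753)*(-1/1704) = -10189/10061 - 1/30251112 = -308228590229/304356437832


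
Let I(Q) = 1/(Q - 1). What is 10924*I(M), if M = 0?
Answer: -10924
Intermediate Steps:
I(Q) = 1/(-1 + Q)
10924*I(M) = 10924/(-1 + 0) = 10924/(-1) = 10924*(-1) = -10924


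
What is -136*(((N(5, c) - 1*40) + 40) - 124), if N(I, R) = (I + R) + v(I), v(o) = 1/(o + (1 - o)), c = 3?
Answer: 15640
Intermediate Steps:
v(o) = 1 (v(o) = 1/1 = 1)
N(I, R) = 1 + I + R (N(I, R) = (I + R) + 1 = 1 + I + R)
-136*(((N(5, c) - 1*40) + 40) - 124) = -136*((((1 + 5 + 3) - 1*40) + 40) - 124) = -136*(((9 - 40) + 40) - 124) = -136*((-31 + 40) - 124) = -136*(9 - 124) = -136*(-115) = 15640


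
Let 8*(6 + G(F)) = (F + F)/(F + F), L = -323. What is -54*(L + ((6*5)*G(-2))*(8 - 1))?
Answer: 168129/2 ≈ 84065.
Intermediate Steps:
G(F) = -47/8 (G(F) = -6 + ((F + F)/(F + F))/8 = -6 + ((2*F)/((2*F)))/8 = -6 + ((2*F)*(1/(2*F)))/8 = -6 + (⅛)*1 = -6 + ⅛ = -47/8)
-54*(L + ((6*5)*G(-2))*(8 - 1)) = -54*(-323 + ((6*5)*(-47/8))*(8 - 1)) = -54*(-323 + (30*(-47/8))*7) = -54*(-323 - 705/4*7) = -54*(-323 - 4935/4) = -54*(-6227/4) = 168129/2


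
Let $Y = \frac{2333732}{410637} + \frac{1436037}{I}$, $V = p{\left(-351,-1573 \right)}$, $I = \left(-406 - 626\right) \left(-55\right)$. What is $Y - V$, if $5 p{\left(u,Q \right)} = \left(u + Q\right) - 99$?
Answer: $\frac{3384156893347}{7769252040} \approx 435.58$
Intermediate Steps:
$p{\left(u,Q \right)} = - \frac{99}{5} + \frac{Q}{5} + \frac{u}{5}$ ($p{\left(u,Q \right)} = \frac{\left(u + Q\right) - 99}{5} = \frac{\left(Q + u\right) - 99}{5} = \frac{-99 + Q + u}{5} = - \frac{99}{5} + \frac{Q}{5} + \frac{u}{5}$)
$I = 56760$ ($I = \left(-1032\right) \left(-55\right) = 56760$)
$V = - \frac{2023}{5}$ ($V = - \frac{99}{5} + \frac{1}{5} \left(-1573\right) + \frac{1}{5} \left(-351\right) = - \frac{99}{5} - \frac{1573}{5} - \frac{351}{5} = - \frac{2023}{5} \approx -404.6$)
$Y = \frac{240717517963}{7769252040}$ ($Y = \frac{2333732}{410637} + \frac{1436037}{56760} = 2333732 \cdot \frac{1}{410637} + 1436037 \cdot \frac{1}{56760} = \frac{2333732}{410637} + \frac{478679}{18920} = \frac{240717517963}{7769252040} \approx 30.983$)
$Y - V = \frac{240717517963}{7769252040} - - \frac{2023}{5} = \frac{240717517963}{7769252040} + \frac{2023}{5} = \frac{3384156893347}{7769252040}$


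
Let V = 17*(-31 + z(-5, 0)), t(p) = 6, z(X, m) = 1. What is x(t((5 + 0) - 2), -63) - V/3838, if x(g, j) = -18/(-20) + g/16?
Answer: 108069/76760 ≈ 1.4079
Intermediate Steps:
x(g, j) = 9/10 + g/16 (x(g, j) = -18*(-1/20) + g*(1/16) = 9/10 + g/16)
V = -510 (V = 17*(-31 + 1) = 17*(-30) = -510)
x(t((5 + 0) - 2), -63) - V/3838 = (9/10 + (1/16)*6) - (-510)/3838 = (9/10 + 3/8) - (-510)/3838 = 51/40 - 1*(-255/1919) = 51/40 + 255/1919 = 108069/76760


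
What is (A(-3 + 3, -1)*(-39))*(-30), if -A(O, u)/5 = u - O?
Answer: 5850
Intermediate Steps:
A(O, u) = -5*u + 5*O (A(O, u) = -5*(u - O) = -5*u + 5*O)
(A(-3 + 3, -1)*(-39))*(-30) = ((-5*(-1) + 5*(-3 + 3))*(-39))*(-30) = ((5 + 5*0)*(-39))*(-30) = ((5 + 0)*(-39))*(-30) = (5*(-39))*(-30) = -195*(-30) = 5850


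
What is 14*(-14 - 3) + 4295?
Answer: 4057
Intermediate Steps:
14*(-14 - 3) + 4295 = 14*(-17) + 4295 = -238 + 4295 = 4057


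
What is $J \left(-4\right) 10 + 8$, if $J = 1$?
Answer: $-32$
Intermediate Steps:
$J \left(-4\right) 10 + 8 = 1 \left(-4\right) 10 + 8 = \left(-4\right) 10 + 8 = -40 + 8 = -32$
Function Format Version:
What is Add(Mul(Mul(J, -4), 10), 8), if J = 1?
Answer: -32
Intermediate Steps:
Add(Mul(Mul(J, -4), 10), 8) = Add(Mul(Mul(1, -4), 10), 8) = Add(Mul(-4, 10), 8) = Add(-40, 8) = -32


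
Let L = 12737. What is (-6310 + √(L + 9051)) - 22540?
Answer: -28850 + 2*√5447 ≈ -28702.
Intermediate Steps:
(-6310 + √(L + 9051)) - 22540 = (-6310 + √(12737 + 9051)) - 22540 = (-6310 + √21788) - 22540 = (-6310 + 2*√5447) - 22540 = -28850 + 2*√5447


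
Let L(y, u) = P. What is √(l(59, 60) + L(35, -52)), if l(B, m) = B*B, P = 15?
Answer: 2*√874 ≈ 59.127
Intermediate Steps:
l(B, m) = B²
L(y, u) = 15
√(l(59, 60) + L(35, -52)) = √(59² + 15) = √(3481 + 15) = √3496 = 2*√874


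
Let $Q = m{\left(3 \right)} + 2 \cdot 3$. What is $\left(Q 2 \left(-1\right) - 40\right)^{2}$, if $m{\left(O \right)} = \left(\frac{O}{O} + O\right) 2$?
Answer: $4624$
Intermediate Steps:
$m{\left(O \right)} = 2 + 2 O$ ($m{\left(O \right)} = \left(1 + O\right) 2 = 2 + 2 O$)
$Q = 14$ ($Q = \left(2 + 2 \cdot 3\right) + 2 \cdot 3 = \left(2 + 6\right) + 6 = 8 + 6 = 14$)
$\left(Q 2 \left(-1\right) - 40\right)^{2} = \left(14 \cdot 2 \left(-1\right) - 40\right)^{2} = \left(14 \left(-2\right) - 40\right)^{2} = \left(-28 - 40\right)^{2} = \left(-68\right)^{2} = 4624$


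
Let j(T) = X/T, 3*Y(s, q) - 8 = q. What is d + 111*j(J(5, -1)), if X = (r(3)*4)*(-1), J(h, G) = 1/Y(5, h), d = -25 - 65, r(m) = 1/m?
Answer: -2194/3 ≈ -731.33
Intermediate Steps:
Y(s, q) = 8/3 + q/3
d = -90
J(h, G) = 1/(8/3 + h/3)
X = -4/3 (X = (4/3)*(-1) = -4/3 ≈ -1.3333)
j(T) = -4/(3*T)
d + 111*j(J(5, -1)) = -90 + 111*(-4/(3*(3/(8 + 5)))) = -90 + 111*(-4/(3*(3/13))) = -90 + 111*(-4/(3*(3*(1/13)))) = -90 + 111*(-4/(3*3/13)) = -90 + 111*(-4/3*13/3) = -90 + 111*(-52/9) = -90 - 1924/3 = -2194/3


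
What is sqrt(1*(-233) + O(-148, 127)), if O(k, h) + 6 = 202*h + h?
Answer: 3*sqrt(2838) ≈ 159.82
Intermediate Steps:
O(k, h) = -6 + 203*h (O(k, h) = -6 + (202*h + h) = -6 + 203*h)
sqrt(1*(-233) + O(-148, 127)) = sqrt(1*(-233) + (-6 + 203*127)) = sqrt(-233 + (-6 + 25781)) = sqrt(-233 + 25775) = sqrt(25542) = 3*sqrt(2838)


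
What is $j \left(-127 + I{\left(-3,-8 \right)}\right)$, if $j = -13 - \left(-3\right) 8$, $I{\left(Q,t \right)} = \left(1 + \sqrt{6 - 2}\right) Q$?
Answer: $-1496$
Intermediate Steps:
$I{\left(Q,t \right)} = 3 Q$ ($I{\left(Q,t \right)} = \left(1 + \sqrt{4}\right) Q = \left(1 + 2\right) Q = 3 Q$)
$j = 11$ ($j = -13 - -24 = -13 + 24 = 11$)
$j \left(-127 + I{\left(-3,-8 \right)}\right) = 11 \left(-127 + 3 \left(-3\right)\right) = 11 \left(-127 - 9\right) = 11 \left(-136\right) = -1496$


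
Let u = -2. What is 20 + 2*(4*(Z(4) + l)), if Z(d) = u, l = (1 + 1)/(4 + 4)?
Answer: 6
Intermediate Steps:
l = 1/4 (l = 2/8 = 2*(1/8) = 1/4 ≈ 0.25000)
Z(d) = -2
20 + 2*(4*(Z(4) + l)) = 20 + 2*(4*(-2 + 1/4)) = 20 + 2*(4*(-7/4)) = 20 + 2*(-7) = 20 - 14 = 6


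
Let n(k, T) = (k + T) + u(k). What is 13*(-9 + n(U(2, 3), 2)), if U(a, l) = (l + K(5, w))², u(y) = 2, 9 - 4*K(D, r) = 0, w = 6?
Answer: 4693/16 ≈ 293.31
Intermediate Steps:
K(D, r) = 9/4 (K(D, r) = 9/4 - ¼*0 = 9/4 + 0 = 9/4)
U(a, l) = (9/4 + l)² (U(a, l) = (l + 9/4)² = (9/4 + l)²)
n(k, T) = 2 + T + k (n(k, T) = (k + T) + 2 = (T + k) + 2 = 2 + T + k)
13*(-9 + n(U(2, 3), 2)) = 13*(-9 + (2 + 2 + (9 + 4*3)²/16)) = 13*(-9 + (2 + 2 + (9 + 12)²/16)) = 13*(-9 + (2 + 2 + (1/16)*21²)) = 13*(-9 + (2 + 2 + (1/16)*441)) = 13*(-9 + (2 + 2 + 441/16)) = 13*(-9 + 505/16) = 13*(361/16) = 4693/16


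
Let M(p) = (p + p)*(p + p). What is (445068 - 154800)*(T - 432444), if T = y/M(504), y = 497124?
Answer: -98411218171761/784 ≈ -1.2552e+11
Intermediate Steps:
M(p) = 4*p**2 (M(p) = (2*p)*(2*p) = 4*p**2)
T = 4603/9408 (T = 497124/((4*504**2)) = 497124/((4*254016)) = 497124/1016064 = 497124*(1/1016064) = 4603/9408 ≈ 0.48926)
(445068 - 154800)*(T - 432444) = (445068 - 154800)*(4603/9408 - 432444) = 290268*(-4068428549/9408) = -98411218171761/784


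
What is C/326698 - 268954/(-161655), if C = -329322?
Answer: 17315092991/26406182595 ≈ 0.65572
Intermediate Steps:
C/326698 - 268954/(-161655) = -329322/326698 - 268954/(-161655) = -329322*1/326698 - 268954*(-1/161655) = -164661/163349 + 268954/161655 = 17315092991/26406182595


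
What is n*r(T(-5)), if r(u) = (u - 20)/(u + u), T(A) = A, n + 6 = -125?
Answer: -655/2 ≈ -327.50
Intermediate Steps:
n = -131 (n = -6 - 125 = -131)
r(u) = (-20 + u)/(2*u) (r(u) = (-20 + u)/((2*u)) = (-20 + u)*(1/(2*u)) = (-20 + u)/(2*u))
n*r(T(-5)) = -131*(-20 - 5)/(2*(-5)) = -131*(-1)*(-25)/(2*5) = -131*5/2 = -655/2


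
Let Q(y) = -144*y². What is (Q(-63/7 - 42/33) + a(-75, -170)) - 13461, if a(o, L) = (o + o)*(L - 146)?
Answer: 2267883/121 ≈ 18743.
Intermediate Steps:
a(o, L) = 2*o*(-146 + L) (a(o, L) = (2*o)*(-146 + L) = 2*o*(-146 + L))
(Q(-63/7 - 42/33) + a(-75, -170)) - 13461 = (-144*(-63/7 - 42/33)² + 2*(-75)*(-146 - 170)) - 13461 = (-144*(-63*⅐ - 42*1/33)² + 2*(-75)*(-316)) - 13461 = (-144*(-9 - 14/11)² + 47400) - 13461 = (-144*(-113/11)² + 47400) - 13461 = (-144*12769/121 + 47400) - 13461 = (-1838736/121 + 47400) - 13461 = 3896664/121 - 13461 = 2267883/121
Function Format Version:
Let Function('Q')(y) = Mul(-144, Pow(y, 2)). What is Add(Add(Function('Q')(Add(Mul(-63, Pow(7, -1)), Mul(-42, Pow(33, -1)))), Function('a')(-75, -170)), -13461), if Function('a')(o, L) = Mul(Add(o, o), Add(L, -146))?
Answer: Rational(2267883, 121) ≈ 18743.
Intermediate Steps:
Function('a')(o, L) = Mul(2, o, Add(-146, L)) (Function('a')(o, L) = Mul(Mul(2, o), Add(-146, L)) = Mul(2, o, Add(-146, L)))
Add(Add(Function('Q')(Add(Mul(-63, Pow(7, -1)), Mul(-42, Pow(33, -1)))), Function('a')(-75, -170)), -13461) = Add(Add(Mul(-144, Pow(Add(Mul(-63, Pow(7, -1)), Mul(-42, Pow(33, -1))), 2)), Mul(2, -75, Add(-146, -170))), -13461) = Add(Add(Mul(-144, Pow(Add(Mul(-63, Rational(1, 7)), Mul(-42, Rational(1, 33))), 2)), Mul(2, -75, -316)), -13461) = Add(Add(Mul(-144, Pow(Add(-9, Rational(-14, 11)), 2)), 47400), -13461) = Add(Add(Mul(-144, Pow(Rational(-113, 11), 2)), 47400), -13461) = Add(Add(Mul(-144, Rational(12769, 121)), 47400), -13461) = Add(Add(Rational(-1838736, 121), 47400), -13461) = Add(Rational(3896664, 121), -13461) = Rational(2267883, 121)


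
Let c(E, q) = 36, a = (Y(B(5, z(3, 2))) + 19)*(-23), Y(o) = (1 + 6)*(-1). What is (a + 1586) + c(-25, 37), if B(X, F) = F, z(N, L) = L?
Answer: 1346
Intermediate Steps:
Y(o) = -7 (Y(o) = 7*(-1) = -7)
a = -276 (a = (-7 + 19)*(-23) = 12*(-23) = -276)
(a + 1586) + c(-25, 37) = (-276 + 1586) + 36 = 1310 + 36 = 1346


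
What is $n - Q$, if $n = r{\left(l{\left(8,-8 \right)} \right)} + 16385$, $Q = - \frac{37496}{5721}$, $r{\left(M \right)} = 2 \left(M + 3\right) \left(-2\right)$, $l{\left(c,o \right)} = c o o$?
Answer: $\frac{81990821}{5721} \approx 14332.0$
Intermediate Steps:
$l{\left(c,o \right)} = c o^{2}$
$r{\left(M \right)} = -12 - 4 M$ ($r{\left(M \right)} = 2 \left(3 + M\right) \left(-2\right) = \left(6 + 2 M\right) \left(-2\right) = -12 - 4 M$)
$Q = - \frac{37496}{5721}$ ($Q = \left(-37496\right) \frac{1}{5721} = - \frac{37496}{5721} \approx -6.5541$)
$n = 14325$ ($n = \left(-12 - 4 \cdot 8 \left(-8\right)^{2}\right) + 16385 = \left(-12 - 4 \cdot 8 \cdot 64\right) + 16385 = \left(-12 - 2048\right) + 16385 = -2060 + 16385 = 14325$)
$n - Q = 14325 - - \frac{37496}{5721} = 14325 + \frac{37496}{5721} = \frac{81990821}{5721}$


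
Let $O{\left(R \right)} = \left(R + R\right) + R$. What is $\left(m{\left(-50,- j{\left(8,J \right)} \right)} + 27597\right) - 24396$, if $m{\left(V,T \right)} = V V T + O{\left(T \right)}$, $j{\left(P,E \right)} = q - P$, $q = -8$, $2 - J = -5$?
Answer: $43249$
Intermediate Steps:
$J = 7$ ($J = 2 - -5 = 2 + 5 = 7$)
$j{\left(P,E \right)} = -8 - P$
$O{\left(R \right)} = 3 R$ ($O{\left(R \right)} = 2 R + R = 3 R$)
$m{\left(V,T \right)} = 3 T + T V^{2}$ ($m{\left(V,T \right)} = V V T + 3 T = V^{2} T + 3 T = T V^{2} + 3 T = 3 T + T V^{2}$)
$\left(m{\left(-50,- j{\left(8,J \right)} \right)} + 27597\right) - 24396 = \left(- (-8 - 8) \left(3 + \left(-50\right)^{2}\right) + 27597\right) - 24396 = \left(- (-8 - 8) \left(3 + 2500\right) + 27597\right) - 24396 = \left(\left(-1\right) \left(-16\right) 2503 + 27597\right) - 24396 = \left(16 \cdot 2503 + 27597\right) - 24396 = \left(40048 + 27597\right) - 24396 = 67645 - 24396 = 43249$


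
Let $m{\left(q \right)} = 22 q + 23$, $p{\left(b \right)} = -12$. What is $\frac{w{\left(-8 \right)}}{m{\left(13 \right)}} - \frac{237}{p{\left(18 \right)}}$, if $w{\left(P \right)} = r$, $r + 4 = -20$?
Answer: $\frac{8105}{412} \approx 19.672$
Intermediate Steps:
$r = -24$ ($r = -4 - 20 = -24$)
$w{\left(P \right)} = -24$
$m{\left(q \right)} = 23 + 22 q$
$\frac{w{\left(-8 \right)}}{m{\left(13 \right)}} - \frac{237}{p{\left(18 \right)}} = - \frac{24}{23 + 22 \cdot 13} - \frac{237}{-12} = - \frac{24}{23 + 286} - - \frac{79}{4} = - \frac{24}{309} + \frac{79}{4} = \left(-24\right) \frac{1}{309} + \frac{79}{4} = - \frac{8}{103} + \frac{79}{4} = \frac{8105}{412}$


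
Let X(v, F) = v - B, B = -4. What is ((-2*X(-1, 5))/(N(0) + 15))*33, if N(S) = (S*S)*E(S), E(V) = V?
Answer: -66/5 ≈ -13.200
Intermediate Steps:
N(S) = S³ (N(S) = (S*S)*S = S²*S = S³)
X(v, F) = 4 + v (X(v, F) = v - 1*(-4) = v + 4 = 4 + v)
((-2*X(-1, 5))/(N(0) + 15))*33 = ((-2*(4 - 1))/(0³ + 15))*33 = ((-2*3)/(0 + 15))*33 = -6/15*33 = -6*1/15*33 = -⅖*33 = -66/5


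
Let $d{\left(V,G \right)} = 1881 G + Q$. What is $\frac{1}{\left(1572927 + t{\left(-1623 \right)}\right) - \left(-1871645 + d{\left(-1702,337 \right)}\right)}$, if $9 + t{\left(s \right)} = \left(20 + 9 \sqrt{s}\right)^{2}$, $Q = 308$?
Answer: $- \frac{i}{- 2679295 i + 360 \sqrt{1623}} \approx 3.7322 \cdot 10^{-7} - 2.0203 \cdot 10^{-9} i$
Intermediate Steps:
$d{\left(V,G \right)} = 308 + 1881 G$ ($d{\left(V,G \right)} = 1881 G + 308 = 308 + 1881 G$)
$t{\left(s \right)} = -9 + \left(20 + 9 \sqrt{s}\right)^{2}$
$\frac{1}{\left(1572927 + t{\left(-1623 \right)}\right) - \left(-1871645 + d{\left(-1702,337 \right)}\right)} = \frac{1}{\left(1572927 - \left(9 - \left(20 + 9 \sqrt{-1623}\right)^{2}\right)\right) + \left(1871645 - \left(308 + 1881 \cdot 337\right)\right)} = \frac{1}{\left(1572927 - \left(9 - \left(20 + 9 i \sqrt{1623}\right)^{2}\right)\right) + \left(1871645 - \left(308 + 633897\right)\right)} = \frac{1}{\left(1572927 - \left(9 - \left(20 + 9 i \sqrt{1623}\right)^{2}\right)\right) + \left(1871645 - 634205\right)} = \frac{1}{\left(1572918 + \left(20 + 9 i \sqrt{1623}\right)^{2}\right) + \left(1871645 - 634205\right)} = \frac{1}{\left(1572918 + \left(20 + 9 i \sqrt{1623}\right)^{2}\right) + 1237440} = \frac{1}{2810358 + \left(20 + 9 i \sqrt{1623}\right)^{2}}$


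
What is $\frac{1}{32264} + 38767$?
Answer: $\frac{1250778489}{32264} \approx 38767.0$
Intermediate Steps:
$\frac{1}{32264} + 38767 = \frac{1250778489}{32264}$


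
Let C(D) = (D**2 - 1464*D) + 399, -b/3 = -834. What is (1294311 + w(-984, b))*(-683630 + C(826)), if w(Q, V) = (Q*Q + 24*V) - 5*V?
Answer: -2795732962995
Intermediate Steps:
b = 2502 (b = -3*(-834) = 2502)
C(D) = 399 + D**2 - 1464*D
w(Q, V) = Q**2 + 19*V (w(Q, V) = (Q**2 + 24*V) - 5*V = Q**2 + 19*V)
(1294311 + w(-984, b))*(-683630 + C(826)) = (1294311 + ((-984)**2 + 19*2502))*(-683630 + (399 + 826**2 - 1464*826)) = (1294311 + (968256 + 47538))*(-683630 + (399 + 682276 - 1209264)) = (1294311 + 1015794)*(-683630 - 526589) = 2310105*(-1210219) = -2795732962995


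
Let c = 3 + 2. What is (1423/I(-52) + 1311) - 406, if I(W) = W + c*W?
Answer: 280937/312 ≈ 900.44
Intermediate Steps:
c = 5
I(W) = 6*W (I(W) = W + 5*W = 6*W)
(1423/I(-52) + 1311) - 406 = (1423/((6*(-52))) + 1311) - 406 = (1423/(-312) + 1311) - 406 = (1423*(-1/312) + 1311) - 406 = (-1423/312 + 1311) - 406 = 407609/312 - 406 = 280937/312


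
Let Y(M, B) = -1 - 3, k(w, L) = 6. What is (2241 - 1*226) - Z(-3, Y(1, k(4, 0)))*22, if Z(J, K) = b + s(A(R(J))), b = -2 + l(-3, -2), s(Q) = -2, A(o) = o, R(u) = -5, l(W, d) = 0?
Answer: 2103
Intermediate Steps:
b = -2 (b = -2 + 0 = -2)
Y(M, B) = -4
Z(J, K) = -4 (Z(J, K) = -2 - 2 = -4)
(2241 - 1*226) - Z(-3, Y(1, k(4, 0)))*22 = (2241 - 1*226) - (-4)*22 = (2241 - 226) - 1*(-88) = 2015 + 88 = 2103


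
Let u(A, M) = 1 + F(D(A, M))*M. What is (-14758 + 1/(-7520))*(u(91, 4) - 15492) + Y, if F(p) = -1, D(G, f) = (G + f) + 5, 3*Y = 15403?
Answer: 1031805722929/4512 ≈ 2.2868e+8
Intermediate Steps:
Y = 15403/3 (Y = (⅓)*15403 = 15403/3 ≈ 5134.3)
D(G, f) = 5 + G + f
u(A, M) = 1 - M
(-14758 + 1/(-7520))*(u(91, 4) - 15492) + Y = (-14758 + 1/(-7520))*((1 - 1*4) - 15492) + 15403/3 = (-14758 - 1/7520)*((1 - 4) - 15492) + 15403/3 = -110980161*(-3 - 15492)/7520 + 15403/3 = -110980161/7520*(-15495) + 15403/3 = 343927518939/1504 + 15403/3 = 1031805722929/4512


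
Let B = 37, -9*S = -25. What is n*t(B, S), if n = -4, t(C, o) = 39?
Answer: -156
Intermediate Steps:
S = 25/9 (S = -⅑*(-25) = 25/9 ≈ 2.7778)
n*t(B, S) = -4*39 = -156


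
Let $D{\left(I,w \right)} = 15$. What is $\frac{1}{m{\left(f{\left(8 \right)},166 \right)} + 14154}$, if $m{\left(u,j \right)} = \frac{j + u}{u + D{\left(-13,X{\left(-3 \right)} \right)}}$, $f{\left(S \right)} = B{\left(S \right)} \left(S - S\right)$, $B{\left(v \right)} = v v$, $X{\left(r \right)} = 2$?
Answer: $\frac{15}{212476} \approx 7.0596 \cdot 10^{-5}$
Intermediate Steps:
$B{\left(v \right)} = v^{2}$
$f{\left(S \right)} = 0$ ($f{\left(S \right)} = S^{2} \left(S - S\right) = S^{2} \cdot 0 = 0$)
$m{\left(u,j \right)} = \frac{j + u}{15 + u}$ ($m{\left(u,j \right)} = \frac{j + u}{u + 15} = \frac{j + u}{15 + u}$)
$\frac{1}{m{\left(f{\left(8 \right)},166 \right)} + 14154} = \frac{1}{\frac{166 + 0}{15 + 0} + 14154} = \frac{1}{\frac{1}{15} \cdot 166 + 14154} = \frac{1}{\frac{166}{15} + 14154} = \frac{1}{\frac{212476}{15}} = \frac{15}{212476}$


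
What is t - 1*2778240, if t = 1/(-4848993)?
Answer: -13471666312321/4848993 ≈ -2.7782e+6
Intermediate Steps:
t = -1/4848993 ≈ -2.0623e-7
t - 1*2778240 = -1/4848993 - 1*2778240 = -1/4848993 - 2778240 = -13471666312321/4848993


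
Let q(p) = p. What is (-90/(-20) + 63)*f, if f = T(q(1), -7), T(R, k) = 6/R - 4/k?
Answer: 3105/7 ≈ 443.57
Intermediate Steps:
T(R, k) = -4/k + 6/R
f = 46/7 (f = -4/(-7) + 6/1 = -4*(-1/7) + 6*1 = 4/7 + 6 = 46/7 ≈ 6.5714)
(-90/(-20) + 63)*f = (-90/(-20) + 63)*(46/7) = (-90*(-1/20) + 63)*(46/7) = (9/2 + 63)*(46/7) = (135/2)*(46/7) = 3105/7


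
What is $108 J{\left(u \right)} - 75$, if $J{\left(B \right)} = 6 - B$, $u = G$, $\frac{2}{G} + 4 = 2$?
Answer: $681$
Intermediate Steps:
$G = -1$ ($G = \frac{2}{-4 + 2} = \frac{2}{-2} = 2 \left(- \frac{1}{2}\right) = -1$)
$u = -1$
$108 J{\left(u \right)} - 75 = 108 \left(6 - -1\right) - 75 = 108 \left(6 + 1\right) - 75 = 108 \cdot 7 - 75 = 756 - 75 = 681$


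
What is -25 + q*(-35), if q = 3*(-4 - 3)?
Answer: 710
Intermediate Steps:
q = -21 (q = 3*(-7) = -21)
-25 + q*(-35) = -25 - 21*(-35) = -25 + 735 = 710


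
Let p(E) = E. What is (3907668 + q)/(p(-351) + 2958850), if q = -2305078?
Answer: 1602590/2958499 ≈ 0.54169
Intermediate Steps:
(3907668 + q)/(p(-351) + 2958850) = (3907668 - 2305078)/(-351 + 2958850) = 1602590/2958499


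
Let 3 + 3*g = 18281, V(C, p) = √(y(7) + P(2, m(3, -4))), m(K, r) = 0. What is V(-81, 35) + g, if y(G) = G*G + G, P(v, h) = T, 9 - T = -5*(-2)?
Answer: 18278/3 + √55 ≈ 6100.1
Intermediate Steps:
T = -1 (T = 9 - (-5)*(-2) = 9 - 1*10 = 9 - 10 = -1)
P(v, h) = -1
y(G) = G + G² (y(G) = G² + G = G + G²)
V(C, p) = √55 (V(C, p) = √(7*(1 + 7) - 1) = √(7*8 - 1) = √(56 - 1) = √55)
g = 18278/3 (g = -1 + (⅓)*18281 = -1 + 18281/3 = 18278/3 ≈ 6092.7)
V(-81, 35) + g = √55 + 18278/3 = 18278/3 + √55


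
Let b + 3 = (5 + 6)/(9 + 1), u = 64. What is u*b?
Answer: -608/5 ≈ -121.60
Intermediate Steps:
b = -19/10 (b = -3 + (5 + 6)/(9 + 1) = -3 + 11/10 = -19/10 ≈ -1.9000)
u*b = 64*(-19/10) = -608/5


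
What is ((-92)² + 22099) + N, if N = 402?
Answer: 30965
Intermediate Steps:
((-92)² + 22099) + N = ((-92)² + 22099) + 402 = (8464 + 22099) + 402 = 30563 + 402 = 30965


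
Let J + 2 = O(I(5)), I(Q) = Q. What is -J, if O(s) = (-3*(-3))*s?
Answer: -43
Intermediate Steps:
O(s) = 9*s
J = 43 (J = -2 + 9*5 = -2 + 45 = 43)
-J = -1*43 = -43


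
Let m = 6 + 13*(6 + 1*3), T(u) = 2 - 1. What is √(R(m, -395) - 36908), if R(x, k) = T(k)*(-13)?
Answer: I*√36921 ≈ 192.15*I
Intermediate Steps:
T(u) = 1
m = 123 (m = 6 + 13*(6 + 3) = 6 + 13*9 = 6 + 117 = 123)
R(x, k) = -13 (R(x, k) = 1*(-13) = -13)
√(R(m, -395) - 36908) = √(-13 - 36908) = √(-36921) = I*√36921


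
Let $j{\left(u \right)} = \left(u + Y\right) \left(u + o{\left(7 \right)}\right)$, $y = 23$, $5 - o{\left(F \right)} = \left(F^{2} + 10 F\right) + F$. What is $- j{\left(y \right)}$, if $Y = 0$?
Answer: $2254$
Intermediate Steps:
$o{\left(F \right)} = 5 - F^{2} - 11 F$ ($o{\left(F \right)} = 5 - \left(\left(F^{2} + 10 F\right) + F\right) = 5 - \left(F^{2} + 11 F\right) = 5 - F^{2} - 11 F$)
$j{\left(u \right)} = u \left(-121 + u\right)$ ($j{\left(u \right)} = \left(u + 0\right) \left(u - 121\right) = u \left(u - 121\right) = u \left(-121 + u\right)$)
$- j{\left(y \right)} = - 23 \left(-121 + 23\right) = - 23 \left(-98\right) = \left(-1\right) \left(-2254\right) = 2254$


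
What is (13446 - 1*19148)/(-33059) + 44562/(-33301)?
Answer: -1283292856/1100897759 ≈ -1.1657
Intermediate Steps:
(13446 - 1*19148)/(-33059) + 44562/(-33301) = (13446 - 19148)*(-1/33059) + 44562*(-1/33301) = -5702*(-1/33059) - 44562/33301 = 5702/33059 - 44562/33301 = -1283292856/1100897759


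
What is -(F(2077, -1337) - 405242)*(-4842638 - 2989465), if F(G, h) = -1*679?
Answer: -3179215081863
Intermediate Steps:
F(G, h) = -679
-(F(2077, -1337) - 405242)*(-4842638 - 2989465) = -(-679 - 405242)*(-4842638 - 2989465) = -(-405921)*(-7832103) = -1*3179215081863 = -3179215081863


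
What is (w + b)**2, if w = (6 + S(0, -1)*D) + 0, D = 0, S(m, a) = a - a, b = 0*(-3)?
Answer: 36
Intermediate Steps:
b = 0
S(m, a) = 0
w = 6 (w = (6 + 0*0) + 0 = (6 + 0) + 0 = 6 + 0 = 6)
(w + b)**2 = (6 + 0)**2 = 6**2 = 36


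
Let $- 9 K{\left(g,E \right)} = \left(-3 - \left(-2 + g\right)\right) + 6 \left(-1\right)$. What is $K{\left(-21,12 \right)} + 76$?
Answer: $\frac{670}{9} \approx 74.444$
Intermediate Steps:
$K{\left(g,E \right)} = \frac{7}{9} + \frac{g}{9}$ ($K{\left(g,E \right)} = - \frac{\left(-3 - \left(-2 + g\right)\right) + 6 \left(-1\right)}{9} = - \frac{\left(-1 - g\right) - 6}{9} = - \frac{-7 - g}{9} = \frac{7}{9} + \frac{g}{9}$)
$K{\left(-21,12 \right)} + 76 = \left(\frac{7}{9} + \frac{1}{9} \left(-21\right)\right) + 76 = \left(\frac{7}{9} - \frac{7}{3}\right) + 76 = - \frac{14}{9} + 76 = \frac{670}{9}$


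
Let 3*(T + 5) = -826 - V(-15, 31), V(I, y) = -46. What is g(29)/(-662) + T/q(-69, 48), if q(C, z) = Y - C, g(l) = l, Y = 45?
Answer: -44684/18867 ≈ -2.3684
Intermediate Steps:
q(C, z) = 45 - C
T = -265 (T = -5 + (-826 - 1*(-46))/3 = -5 + (-826 + 46)/3 = -5 + (⅓)*(-780) = -5 - 260 = -265)
g(29)/(-662) + T/q(-69, 48) = 29/(-662) - 265/(45 - 1*(-69)) = 29*(-1/662) - 265/(45 + 69) = -29/662 - 265/114 = -44684/18867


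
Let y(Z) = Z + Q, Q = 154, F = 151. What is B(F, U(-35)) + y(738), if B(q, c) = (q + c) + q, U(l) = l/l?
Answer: 1195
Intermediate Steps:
U(l) = 1
B(q, c) = c + 2*q (B(q, c) = (c + q) + q = c + 2*q)
y(Z) = 154 + Z (y(Z) = Z + 154 = 154 + Z)
B(F, U(-35)) + y(738) = (1 + 2*151) + (154 + 738) = (1 + 302) + 892 = 303 + 892 = 1195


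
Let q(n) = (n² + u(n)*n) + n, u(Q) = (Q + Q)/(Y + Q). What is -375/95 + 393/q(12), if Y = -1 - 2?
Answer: -6633/3572 ≈ -1.8569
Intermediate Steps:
Y = -3
u(Q) = 2*Q/(-3 + Q) (u(Q) = (Q + Q)/(-3 + Q) = (2*Q)/(-3 + Q) = 2*Q/(-3 + Q))
q(n) = n + n² + 2*n²/(-3 + n) (q(n) = (n² + (2*n/(-3 + n))*n) + n = (n² + 2*n²/(-3 + n)) + n = n + n² + 2*n²/(-3 + n))
-375/95 + 393/q(12) = -375/95 + 393/((12*(-3 + 12²)/(-3 + 12))) = -375*1/95 + 393/((12*(-3 + 144)/9)) = -75/19 + 393/((12*(⅑)*141)) = -75/19 + 393/188 = -6633/3572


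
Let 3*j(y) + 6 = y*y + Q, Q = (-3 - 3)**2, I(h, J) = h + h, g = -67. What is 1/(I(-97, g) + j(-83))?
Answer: 3/6337 ≈ 0.00047341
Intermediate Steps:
I(h, J) = 2*h
Q = 36 (Q = (-6)**2 = 36)
j(y) = 10 + y**2/3 (j(y) = -2 + (y*y + 36)/3 = -2 + (y**2 + 36)/3 = -2 + (36 + y**2)/3 = -2 + (12 + y**2/3) = 10 + y**2/3)
1/(I(-97, g) + j(-83)) = 1/(2*(-97) + (10 + (1/3)*(-83)**2)) = 1/(-194 + (10 + (1/3)*6889)) = 1/(-194 + (10 + 6889/3)) = 1/(-194 + 6919/3) = 1/(6337/3) = 3/6337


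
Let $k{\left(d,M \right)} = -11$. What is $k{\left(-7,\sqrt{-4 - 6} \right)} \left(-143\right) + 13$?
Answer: $1586$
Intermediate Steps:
$k{\left(-7,\sqrt{-4 - 6} \right)} \left(-143\right) + 13 = \left(-11\right) \left(-143\right) + 13 = 1573 + 13 = 1586$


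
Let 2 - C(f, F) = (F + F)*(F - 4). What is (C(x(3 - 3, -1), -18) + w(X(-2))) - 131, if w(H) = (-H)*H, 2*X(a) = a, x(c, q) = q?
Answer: -922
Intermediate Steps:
X(a) = a/2
C(f, F) = 2 - 2*F*(-4 + F) (C(f, F) = 2 - (F + F)*(F - 4) = 2 - 2*F*(-4 + F))
w(H) = -H²
(C(x(3 - 3, -1), -18) + w(X(-2))) - 131 = ((2 - 2*(-18)² + 8*(-18)) - ((½)*(-2))²) - 131 = ((2 - 2*324 - 144) - 1*(-1)²) - 131 = ((2 - 648 - 144) - 1*1) - 131 = (-790 - 1) - 131 = -791 - 131 = -922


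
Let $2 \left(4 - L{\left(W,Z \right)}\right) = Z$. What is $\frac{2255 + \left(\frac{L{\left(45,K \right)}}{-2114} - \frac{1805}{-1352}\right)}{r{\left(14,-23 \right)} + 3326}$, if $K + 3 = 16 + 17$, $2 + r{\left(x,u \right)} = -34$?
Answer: $\frac{3224454641}{4701620560} \approx 0.68582$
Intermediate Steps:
$r{\left(x,u \right)} = -36$ ($r{\left(x,u \right)} = -2 - 34 = -36$)
$K = 30$ ($K = -3 + \left(16 + 17\right) = -3 + 33 = 30$)
$L{\left(W,Z \right)} = 4 - \frac{Z}{2}$
$\frac{2255 + \left(\frac{L{\left(45,K \right)}}{-2114} - \frac{1805}{-1352}\right)}{r{\left(14,-23 \right)} + 3326} = \frac{2255 + \left(\frac{4 - 15}{-2114} - \frac{1805}{-1352}\right)}{-36 + 3326} = \frac{2255 + \left(\left(4 - 15\right) \left(- \frac{1}{2114}\right) - - \frac{1805}{1352}\right)}{3290} = \left(2255 + \left(\left(-11\right) \left(- \frac{1}{2114}\right) + \frac{1805}{1352}\right)\right) \frac{1}{3290} = \left(2255 + \left(\frac{11}{2114} + \frac{1805}{1352}\right)\right) \frac{1}{3290} = \left(2255 + \frac{1915321}{1429064}\right) \frac{1}{3290} = \frac{3224454641}{1429064} \cdot \frac{1}{3290} = \frac{3224454641}{4701620560}$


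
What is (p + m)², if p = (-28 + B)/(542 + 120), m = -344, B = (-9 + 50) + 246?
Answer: 51742145961/438244 ≈ 1.1807e+5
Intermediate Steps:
B = 287 (B = 41 + 246 = 287)
p = 259/662 (p = (-28 + 287)/(542 + 120) = 259/662 ≈ 0.39124)
(p + m)² = (259/662 - 344)² = (-227469/662)² = 51742145961/438244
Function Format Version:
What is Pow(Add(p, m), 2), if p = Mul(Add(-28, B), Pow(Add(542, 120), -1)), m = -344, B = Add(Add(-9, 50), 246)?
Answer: Rational(51742145961, 438244) ≈ 1.1807e+5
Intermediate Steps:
B = 287 (B = Add(41, 246) = 287)
p = Rational(259, 662) (p = Mul(Add(-28, 287), Pow(Add(542, 120), -1)) = Mul(259, Pow(662, -1)) = Mul(259, Rational(1, 662)) = Rational(259, 662) ≈ 0.39124)
Pow(Add(p, m), 2) = Pow(Add(Rational(259, 662), -344), 2) = Pow(Rational(-227469, 662), 2) = Rational(51742145961, 438244)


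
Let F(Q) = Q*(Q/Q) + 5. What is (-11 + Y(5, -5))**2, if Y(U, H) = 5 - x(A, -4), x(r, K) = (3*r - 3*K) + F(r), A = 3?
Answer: 1225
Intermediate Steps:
F(Q) = 5 + Q (F(Q) = Q*1 + 5 = Q + 5 = 5 + Q)
x(r, K) = 5 - 3*K + 4*r (x(r, K) = (3*r - 3*K) + (5 + r) = (-3*K + 3*r) + (5 + r) = 5 - 3*K + 4*r)
Y(U, H) = -24 (Y(U, H) = 5 - (5 - 3*(-4) + 4*3) = 5 - (5 + 12 + 12) = 5 - 1*29 = 5 - 29 = -24)
(-11 + Y(5, -5))**2 = (-11 - 24)**2 = (-35)**2 = 1225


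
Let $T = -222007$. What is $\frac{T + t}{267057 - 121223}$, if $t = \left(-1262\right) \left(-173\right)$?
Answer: $- \frac{3681}{145834} \approx -0.025241$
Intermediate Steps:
$t = 218326$
$\frac{T + t}{267057 - 121223} = \frac{-222007 + 218326}{267057 - 121223} = - \frac{3681}{145834}$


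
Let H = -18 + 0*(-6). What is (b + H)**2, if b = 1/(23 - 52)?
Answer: 273529/841 ≈ 325.24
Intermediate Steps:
b = -1/29 (b = 1/(-29) = -1/29 ≈ -0.034483)
H = -18 (H = -18 + 0 = -18)
(b + H)**2 = (-1/29 - 18)**2 = (-523/29)**2 = 273529/841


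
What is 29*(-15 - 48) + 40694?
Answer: 38867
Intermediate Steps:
29*(-15 - 48) + 40694 = 29*(-63) + 40694 = -1827 + 40694 = 38867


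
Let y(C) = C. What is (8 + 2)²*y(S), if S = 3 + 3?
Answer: 600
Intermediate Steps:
S = 6
(8 + 2)²*y(S) = (8 + 2)²*6 = 10²*6 = 100*6 = 600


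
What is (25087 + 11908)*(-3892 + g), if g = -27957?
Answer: -1178253755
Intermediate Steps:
(25087 + 11908)*(-3892 + g) = (25087 + 11908)*(-3892 - 27957) = 36995*(-31849) = -1178253755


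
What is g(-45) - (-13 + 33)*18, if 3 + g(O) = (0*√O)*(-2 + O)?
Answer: -363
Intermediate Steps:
g(O) = -3 (g(O) = -3 + (0*√O)*(-2 + O) = -3 + 0*(-2 + O) = -3 + 0 = -3)
g(-45) - (-13 + 33)*18 = -3 - (-13 + 33)*18 = -3 - 20*18 = -3 - 1*360 = -3 - 360 = -363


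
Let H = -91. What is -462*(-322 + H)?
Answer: 190806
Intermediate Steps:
-462*(-322 + H) = -462*(-322 - 91) = -462*(-413) = 190806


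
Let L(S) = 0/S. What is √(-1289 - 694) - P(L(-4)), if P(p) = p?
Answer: I*√1983 ≈ 44.531*I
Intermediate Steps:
L(S) = 0
√(-1289 - 694) - P(L(-4)) = √(-1289 - 694) - 1*0 = √(-1983) + 0 = I*√1983 + 0 = I*√1983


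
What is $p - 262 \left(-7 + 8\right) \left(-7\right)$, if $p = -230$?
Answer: $1604$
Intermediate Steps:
$p - 262 \left(-7 + 8\right) \left(-7\right) = -230 - 262 \left(-7 + 8\right) \left(-7\right) = -230 - 262 \cdot 1 \left(-7\right) = -230 - -1834 = -230 + 1834 = 1604$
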